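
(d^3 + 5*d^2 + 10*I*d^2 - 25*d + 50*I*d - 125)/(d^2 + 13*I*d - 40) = (d^2 + 5*d*(1 + I) + 25*I)/(d + 8*I)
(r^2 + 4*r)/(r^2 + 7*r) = (r + 4)/(r + 7)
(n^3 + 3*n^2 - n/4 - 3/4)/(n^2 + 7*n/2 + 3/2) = n - 1/2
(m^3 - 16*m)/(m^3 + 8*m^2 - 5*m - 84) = m*(m - 4)/(m^2 + 4*m - 21)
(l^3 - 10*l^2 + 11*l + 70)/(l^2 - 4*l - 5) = (l^2 - 5*l - 14)/(l + 1)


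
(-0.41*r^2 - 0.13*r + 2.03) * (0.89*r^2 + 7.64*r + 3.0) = -0.3649*r^4 - 3.2481*r^3 - 0.4165*r^2 + 15.1192*r + 6.09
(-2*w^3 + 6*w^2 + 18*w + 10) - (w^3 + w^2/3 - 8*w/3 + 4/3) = -3*w^3 + 17*w^2/3 + 62*w/3 + 26/3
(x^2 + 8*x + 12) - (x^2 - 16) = 8*x + 28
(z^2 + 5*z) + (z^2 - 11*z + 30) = 2*z^2 - 6*z + 30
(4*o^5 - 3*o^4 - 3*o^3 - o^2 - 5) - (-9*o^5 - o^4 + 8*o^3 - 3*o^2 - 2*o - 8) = 13*o^5 - 2*o^4 - 11*o^3 + 2*o^2 + 2*o + 3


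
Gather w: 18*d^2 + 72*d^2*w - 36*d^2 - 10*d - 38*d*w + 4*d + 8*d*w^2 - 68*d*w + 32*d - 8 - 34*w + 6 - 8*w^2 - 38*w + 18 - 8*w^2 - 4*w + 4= -18*d^2 + 26*d + w^2*(8*d - 16) + w*(72*d^2 - 106*d - 76) + 20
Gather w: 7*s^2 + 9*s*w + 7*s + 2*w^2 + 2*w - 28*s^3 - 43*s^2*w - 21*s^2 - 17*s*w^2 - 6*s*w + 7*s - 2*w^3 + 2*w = -28*s^3 - 14*s^2 + 14*s - 2*w^3 + w^2*(2 - 17*s) + w*(-43*s^2 + 3*s + 4)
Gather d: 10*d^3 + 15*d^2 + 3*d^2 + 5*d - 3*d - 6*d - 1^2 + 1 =10*d^3 + 18*d^2 - 4*d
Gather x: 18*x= 18*x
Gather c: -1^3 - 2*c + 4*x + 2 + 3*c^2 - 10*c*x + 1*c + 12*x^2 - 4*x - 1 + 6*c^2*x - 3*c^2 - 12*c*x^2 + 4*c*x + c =6*c^2*x + c*(-12*x^2 - 6*x) + 12*x^2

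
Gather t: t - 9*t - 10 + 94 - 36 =48 - 8*t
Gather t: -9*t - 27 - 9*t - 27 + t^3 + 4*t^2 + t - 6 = t^3 + 4*t^2 - 17*t - 60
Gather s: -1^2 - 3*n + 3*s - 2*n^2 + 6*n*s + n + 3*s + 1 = -2*n^2 - 2*n + s*(6*n + 6)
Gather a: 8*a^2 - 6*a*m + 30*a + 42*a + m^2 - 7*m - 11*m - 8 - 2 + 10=8*a^2 + a*(72 - 6*m) + m^2 - 18*m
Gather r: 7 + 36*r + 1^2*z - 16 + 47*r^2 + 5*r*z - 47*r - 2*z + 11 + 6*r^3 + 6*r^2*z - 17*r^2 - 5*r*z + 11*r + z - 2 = 6*r^3 + r^2*(6*z + 30)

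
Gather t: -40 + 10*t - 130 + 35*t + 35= 45*t - 135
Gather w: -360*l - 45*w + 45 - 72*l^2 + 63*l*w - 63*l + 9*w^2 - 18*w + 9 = -72*l^2 - 423*l + 9*w^2 + w*(63*l - 63) + 54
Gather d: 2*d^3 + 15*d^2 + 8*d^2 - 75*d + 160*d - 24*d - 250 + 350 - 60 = 2*d^3 + 23*d^2 + 61*d + 40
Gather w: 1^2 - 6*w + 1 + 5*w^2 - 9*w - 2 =5*w^2 - 15*w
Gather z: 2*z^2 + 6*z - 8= 2*z^2 + 6*z - 8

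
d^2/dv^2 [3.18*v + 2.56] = 0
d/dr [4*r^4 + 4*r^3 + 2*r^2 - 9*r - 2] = 16*r^3 + 12*r^2 + 4*r - 9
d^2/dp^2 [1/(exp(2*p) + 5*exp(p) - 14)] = (2*(2*exp(p) + 5)^2*exp(p) - (4*exp(p) + 5)*(exp(2*p) + 5*exp(p) - 14))*exp(p)/(exp(2*p) + 5*exp(p) - 14)^3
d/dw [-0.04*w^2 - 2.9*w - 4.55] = -0.08*w - 2.9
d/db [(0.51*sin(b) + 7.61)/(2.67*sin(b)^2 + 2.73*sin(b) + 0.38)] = (-40.6374*sin(b) + 0.68085*cos(2*b) - 21.26235)*cos(b)/(2.67*sin(b)^2 + 2.73*sin(b) + 0.38)^2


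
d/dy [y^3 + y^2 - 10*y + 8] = 3*y^2 + 2*y - 10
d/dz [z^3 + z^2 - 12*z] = 3*z^2 + 2*z - 12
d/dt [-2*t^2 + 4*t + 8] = 4 - 4*t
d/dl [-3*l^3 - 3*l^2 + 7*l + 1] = -9*l^2 - 6*l + 7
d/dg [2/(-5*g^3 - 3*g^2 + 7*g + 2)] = 2*(15*g^2 + 6*g - 7)/(5*g^3 + 3*g^2 - 7*g - 2)^2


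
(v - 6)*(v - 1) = v^2 - 7*v + 6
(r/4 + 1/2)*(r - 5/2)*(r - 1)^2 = r^4/4 - 5*r^3/8 - 3*r^2/4 + 19*r/8 - 5/4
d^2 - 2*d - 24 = (d - 6)*(d + 4)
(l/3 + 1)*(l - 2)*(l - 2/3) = l^3/3 + l^2/9 - 20*l/9 + 4/3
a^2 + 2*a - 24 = (a - 4)*(a + 6)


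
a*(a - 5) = a^2 - 5*a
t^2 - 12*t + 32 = (t - 8)*(t - 4)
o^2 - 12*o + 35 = (o - 7)*(o - 5)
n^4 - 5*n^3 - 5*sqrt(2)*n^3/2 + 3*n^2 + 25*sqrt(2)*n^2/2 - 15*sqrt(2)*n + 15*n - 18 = (n - 3)*(n - 2)*(n - 3*sqrt(2))*(n + sqrt(2)/2)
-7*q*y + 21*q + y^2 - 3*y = (-7*q + y)*(y - 3)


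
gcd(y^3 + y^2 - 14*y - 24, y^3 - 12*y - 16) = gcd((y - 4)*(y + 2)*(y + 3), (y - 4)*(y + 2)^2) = y^2 - 2*y - 8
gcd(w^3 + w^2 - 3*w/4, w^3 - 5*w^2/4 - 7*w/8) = w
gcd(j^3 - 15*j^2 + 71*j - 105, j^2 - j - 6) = j - 3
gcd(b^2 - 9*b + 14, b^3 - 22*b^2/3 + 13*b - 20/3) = 1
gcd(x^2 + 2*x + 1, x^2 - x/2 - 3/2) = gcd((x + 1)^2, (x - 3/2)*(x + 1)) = x + 1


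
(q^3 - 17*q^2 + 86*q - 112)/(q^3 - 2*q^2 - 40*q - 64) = (q^2 - 9*q + 14)/(q^2 + 6*q + 8)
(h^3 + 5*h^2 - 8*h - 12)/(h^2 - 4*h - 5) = (h^2 + 4*h - 12)/(h - 5)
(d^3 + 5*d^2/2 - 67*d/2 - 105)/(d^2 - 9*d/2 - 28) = (d^2 - d - 30)/(d - 8)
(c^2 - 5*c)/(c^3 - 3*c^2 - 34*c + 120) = c/(c^2 + 2*c - 24)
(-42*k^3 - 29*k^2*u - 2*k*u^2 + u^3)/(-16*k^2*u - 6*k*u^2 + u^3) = (-21*k^2 - 4*k*u + u^2)/(u*(-8*k + u))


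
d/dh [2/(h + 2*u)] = -2/(h + 2*u)^2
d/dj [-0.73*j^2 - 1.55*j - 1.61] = -1.46*j - 1.55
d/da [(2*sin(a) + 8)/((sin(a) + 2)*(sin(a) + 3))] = 2*(-8*sin(a) + cos(a)^2 - 15)*cos(a)/((sin(a) + 2)^2*(sin(a) + 3)^2)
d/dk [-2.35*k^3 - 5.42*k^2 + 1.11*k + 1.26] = -7.05*k^2 - 10.84*k + 1.11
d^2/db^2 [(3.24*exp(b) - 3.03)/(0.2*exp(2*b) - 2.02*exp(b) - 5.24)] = (0.1296*exp(4*b) + 0.824160000000001*exp(3*b) + 24.04548*exp(2*b) - 59.360124*exp(b) + 121.034568)*exp(b)/(0.008*exp(6*b) - 0.2424*exp(5*b) + 1.81944*exp(4*b) + 4.459352*exp(3*b) - 47.669328*exp(2*b) - 166.393056*exp(b) - 143.877824)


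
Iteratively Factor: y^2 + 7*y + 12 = (y + 4)*(y + 3)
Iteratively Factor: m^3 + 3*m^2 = (m + 3)*(m^2) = m*(m + 3)*(m)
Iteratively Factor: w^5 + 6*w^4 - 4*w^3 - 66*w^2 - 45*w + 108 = (w - 1)*(w^4 + 7*w^3 + 3*w^2 - 63*w - 108) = (w - 1)*(w + 3)*(w^3 + 4*w^2 - 9*w - 36) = (w - 3)*(w - 1)*(w + 3)*(w^2 + 7*w + 12) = (w - 3)*(w - 1)*(w + 3)*(w + 4)*(w + 3)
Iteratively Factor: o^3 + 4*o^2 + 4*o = (o + 2)*(o^2 + 2*o) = o*(o + 2)*(o + 2)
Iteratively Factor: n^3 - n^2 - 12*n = (n - 4)*(n^2 + 3*n) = n*(n - 4)*(n + 3)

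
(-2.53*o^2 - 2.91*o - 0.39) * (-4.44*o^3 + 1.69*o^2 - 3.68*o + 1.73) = 11.2332*o^5 + 8.6447*o^4 + 6.1241*o^3 + 5.6728*o^2 - 3.5991*o - 0.6747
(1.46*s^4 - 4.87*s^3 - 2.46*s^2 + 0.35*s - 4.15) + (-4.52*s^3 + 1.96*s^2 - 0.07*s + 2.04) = 1.46*s^4 - 9.39*s^3 - 0.5*s^2 + 0.28*s - 2.11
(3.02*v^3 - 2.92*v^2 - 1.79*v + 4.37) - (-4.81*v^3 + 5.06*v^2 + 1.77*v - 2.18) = 7.83*v^3 - 7.98*v^2 - 3.56*v + 6.55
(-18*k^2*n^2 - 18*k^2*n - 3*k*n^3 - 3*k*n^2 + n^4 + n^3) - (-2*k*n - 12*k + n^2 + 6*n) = -18*k^2*n^2 - 18*k^2*n - 3*k*n^3 - 3*k*n^2 + 2*k*n + 12*k + n^4 + n^3 - n^2 - 6*n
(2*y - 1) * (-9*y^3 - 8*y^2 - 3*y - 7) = -18*y^4 - 7*y^3 + 2*y^2 - 11*y + 7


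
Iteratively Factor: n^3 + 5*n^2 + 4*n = (n + 4)*(n^2 + n) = n*(n + 4)*(n + 1)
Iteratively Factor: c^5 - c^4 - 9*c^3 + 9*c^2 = (c + 3)*(c^4 - 4*c^3 + 3*c^2) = (c - 1)*(c + 3)*(c^3 - 3*c^2) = (c - 3)*(c - 1)*(c + 3)*(c^2) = c*(c - 3)*(c - 1)*(c + 3)*(c)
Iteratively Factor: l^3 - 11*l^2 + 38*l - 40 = (l - 4)*(l^2 - 7*l + 10) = (l - 5)*(l - 4)*(l - 2)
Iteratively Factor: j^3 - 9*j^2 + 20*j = (j)*(j^2 - 9*j + 20) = j*(j - 4)*(j - 5)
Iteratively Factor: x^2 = (x)*(x)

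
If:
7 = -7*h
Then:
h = -1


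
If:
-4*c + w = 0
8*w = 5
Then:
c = 5/32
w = 5/8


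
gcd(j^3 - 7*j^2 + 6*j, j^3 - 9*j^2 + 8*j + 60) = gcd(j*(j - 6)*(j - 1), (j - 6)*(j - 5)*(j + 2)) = j - 6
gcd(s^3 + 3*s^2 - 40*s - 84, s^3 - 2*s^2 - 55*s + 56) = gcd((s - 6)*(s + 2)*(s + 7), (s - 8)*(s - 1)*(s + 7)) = s + 7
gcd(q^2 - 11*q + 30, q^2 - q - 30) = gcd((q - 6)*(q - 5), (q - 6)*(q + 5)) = q - 6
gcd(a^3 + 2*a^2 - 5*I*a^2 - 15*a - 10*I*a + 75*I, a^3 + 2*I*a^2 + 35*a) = a - 5*I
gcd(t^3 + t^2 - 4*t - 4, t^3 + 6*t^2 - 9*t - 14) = t^2 - t - 2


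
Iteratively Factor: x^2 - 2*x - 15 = (x - 5)*(x + 3)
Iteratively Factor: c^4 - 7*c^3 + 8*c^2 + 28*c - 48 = (c + 2)*(c^3 - 9*c^2 + 26*c - 24) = (c - 4)*(c + 2)*(c^2 - 5*c + 6) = (c - 4)*(c - 3)*(c + 2)*(c - 2)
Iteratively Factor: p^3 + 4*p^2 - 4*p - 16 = (p + 4)*(p^2 - 4) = (p + 2)*(p + 4)*(p - 2)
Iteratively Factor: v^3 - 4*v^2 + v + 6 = (v + 1)*(v^2 - 5*v + 6) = (v - 2)*(v + 1)*(v - 3)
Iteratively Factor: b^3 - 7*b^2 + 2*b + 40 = (b - 4)*(b^2 - 3*b - 10) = (b - 4)*(b + 2)*(b - 5)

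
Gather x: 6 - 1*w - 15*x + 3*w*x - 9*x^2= -w - 9*x^2 + x*(3*w - 15) + 6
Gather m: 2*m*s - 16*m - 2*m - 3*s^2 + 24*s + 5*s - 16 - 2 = m*(2*s - 18) - 3*s^2 + 29*s - 18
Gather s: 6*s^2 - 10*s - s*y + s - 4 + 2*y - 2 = 6*s^2 + s*(-y - 9) + 2*y - 6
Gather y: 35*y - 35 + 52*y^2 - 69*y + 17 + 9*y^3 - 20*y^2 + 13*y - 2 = 9*y^3 + 32*y^2 - 21*y - 20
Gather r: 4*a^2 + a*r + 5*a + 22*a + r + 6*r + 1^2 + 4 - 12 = 4*a^2 + 27*a + r*(a + 7) - 7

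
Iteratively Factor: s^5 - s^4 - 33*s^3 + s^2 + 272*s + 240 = (s - 4)*(s^4 + 3*s^3 - 21*s^2 - 83*s - 60) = (s - 4)*(s + 4)*(s^3 - s^2 - 17*s - 15) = (s - 4)*(s + 3)*(s + 4)*(s^2 - 4*s - 5) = (s - 4)*(s + 1)*(s + 3)*(s + 4)*(s - 5)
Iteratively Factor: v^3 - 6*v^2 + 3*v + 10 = (v - 2)*(v^2 - 4*v - 5) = (v - 2)*(v + 1)*(v - 5)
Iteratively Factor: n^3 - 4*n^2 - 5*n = (n)*(n^2 - 4*n - 5) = n*(n + 1)*(n - 5)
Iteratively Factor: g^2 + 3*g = (g + 3)*(g)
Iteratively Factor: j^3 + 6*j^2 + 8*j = (j + 4)*(j^2 + 2*j) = j*(j + 4)*(j + 2)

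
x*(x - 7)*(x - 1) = x^3 - 8*x^2 + 7*x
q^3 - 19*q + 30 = (q - 3)*(q - 2)*(q + 5)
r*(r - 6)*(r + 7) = r^3 + r^2 - 42*r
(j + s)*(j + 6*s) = j^2 + 7*j*s + 6*s^2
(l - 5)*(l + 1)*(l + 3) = l^3 - l^2 - 17*l - 15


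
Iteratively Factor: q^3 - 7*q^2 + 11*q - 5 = (q - 5)*(q^2 - 2*q + 1) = (q - 5)*(q - 1)*(q - 1)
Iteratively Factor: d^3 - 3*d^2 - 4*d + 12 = (d + 2)*(d^2 - 5*d + 6) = (d - 3)*(d + 2)*(d - 2)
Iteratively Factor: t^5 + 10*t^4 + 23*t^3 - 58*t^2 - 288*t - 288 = (t - 3)*(t^4 + 13*t^3 + 62*t^2 + 128*t + 96) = (t - 3)*(t + 2)*(t^3 + 11*t^2 + 40*t + 48) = (t - 3)*(t + 2)*(t + 4)*(t^2 + 7*t + 12) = (t - 3)*(t + 2)*(t + 4)^2*(t + 3)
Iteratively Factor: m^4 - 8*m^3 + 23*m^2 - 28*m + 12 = (m - 2)*(m^3 - 6*m^2 + 11*m - 6) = (m - 2)*(m - 1)*(m^2 - 5*m + 6) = (m - 2)^2*(m - 1)*(m - 3)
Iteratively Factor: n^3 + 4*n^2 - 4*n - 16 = (n - 2)*(n^2 + 6*n + 8) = (n - 2)*(n + 4)*(n + 2)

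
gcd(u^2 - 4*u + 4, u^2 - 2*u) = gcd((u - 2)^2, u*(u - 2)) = u - 2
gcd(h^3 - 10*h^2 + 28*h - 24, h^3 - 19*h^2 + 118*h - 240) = h - 6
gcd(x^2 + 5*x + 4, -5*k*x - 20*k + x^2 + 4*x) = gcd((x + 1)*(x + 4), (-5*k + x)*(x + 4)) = x + 4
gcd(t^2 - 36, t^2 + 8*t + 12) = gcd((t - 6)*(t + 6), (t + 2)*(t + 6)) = t + 6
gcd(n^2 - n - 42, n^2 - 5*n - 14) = n - 7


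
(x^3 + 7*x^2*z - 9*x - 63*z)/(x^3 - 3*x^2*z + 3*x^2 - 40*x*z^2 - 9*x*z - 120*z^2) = (x^2 + 7*x*z - 3*x - 21*z)/(x^2 - 3*x*z - 40*z^2)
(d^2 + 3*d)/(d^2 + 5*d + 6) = d/(d + 2)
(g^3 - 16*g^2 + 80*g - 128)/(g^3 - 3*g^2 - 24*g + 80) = (g - 8)/(g + 5)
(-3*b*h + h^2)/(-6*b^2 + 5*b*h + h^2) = h*(-3*b + h)/(-6*b^2 + 5*b*h + h^2)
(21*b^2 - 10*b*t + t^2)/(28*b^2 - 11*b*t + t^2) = (-3*b + t)/(-4*b + t)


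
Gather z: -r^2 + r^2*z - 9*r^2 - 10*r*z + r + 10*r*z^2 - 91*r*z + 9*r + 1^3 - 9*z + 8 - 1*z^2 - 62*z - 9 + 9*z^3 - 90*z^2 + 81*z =-10*r^2 + 10*r + 9*z^3 + z^2*(10*r - 91) + z*(r^2 - 101*r + 10)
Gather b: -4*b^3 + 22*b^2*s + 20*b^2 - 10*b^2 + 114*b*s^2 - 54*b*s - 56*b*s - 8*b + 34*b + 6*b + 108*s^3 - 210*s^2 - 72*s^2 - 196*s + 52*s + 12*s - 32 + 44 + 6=-4*b^3 + b^2*(22*s + 10) + b*(114*s^2 - 110*s + 32) + 108*s^3 - 282*s^2 - 132*s + 18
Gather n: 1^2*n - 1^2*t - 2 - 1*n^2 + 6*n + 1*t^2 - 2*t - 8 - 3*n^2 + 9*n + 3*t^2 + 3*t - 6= -4*n^2 + 16*n + 4*t^2 - 16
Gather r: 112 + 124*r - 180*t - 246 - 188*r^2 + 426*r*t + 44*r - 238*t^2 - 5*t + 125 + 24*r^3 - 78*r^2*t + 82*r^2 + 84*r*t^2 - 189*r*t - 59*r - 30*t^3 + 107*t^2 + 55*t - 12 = 24*r^3 + r^2*(-78*t - 106) + r*(84*t^2 + 237*t + 109) - 30*t^3 - 131*t^2 - 130*t - 21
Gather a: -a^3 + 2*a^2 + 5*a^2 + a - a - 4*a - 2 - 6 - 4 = -a^3 + 7*a^2 - 4*a - 12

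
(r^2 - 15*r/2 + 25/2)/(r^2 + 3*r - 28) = (2*r^2 - 15*r + 25)/(2*(r^2 + 3*r - 28))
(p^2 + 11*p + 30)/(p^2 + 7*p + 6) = (p + 5)/(p + 1)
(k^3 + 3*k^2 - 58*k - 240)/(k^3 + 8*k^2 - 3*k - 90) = (k - 8)/(k - 3)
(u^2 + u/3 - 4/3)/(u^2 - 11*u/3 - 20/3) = (u - 1)/(u - 5)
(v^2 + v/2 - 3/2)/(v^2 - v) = (v + 3/2)/v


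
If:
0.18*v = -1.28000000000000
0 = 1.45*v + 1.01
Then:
No Solution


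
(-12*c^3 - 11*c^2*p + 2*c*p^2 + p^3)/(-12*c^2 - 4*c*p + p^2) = (12*c^3 + 11*c^2*p - 2*c*p^2 - p^3)/(12*c^2 + 4*c*p - p^2)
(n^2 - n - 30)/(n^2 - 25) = (n - 6)/(n - 5)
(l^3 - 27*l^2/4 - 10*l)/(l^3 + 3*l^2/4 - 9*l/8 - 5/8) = 2*l*(l - 8)/(2*l^2 - l - 1)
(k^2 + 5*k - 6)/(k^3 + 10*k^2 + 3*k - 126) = (k - 1)/(k^2 + 4*k - 21)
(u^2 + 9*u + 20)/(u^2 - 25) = (u + 4)/(u - 5)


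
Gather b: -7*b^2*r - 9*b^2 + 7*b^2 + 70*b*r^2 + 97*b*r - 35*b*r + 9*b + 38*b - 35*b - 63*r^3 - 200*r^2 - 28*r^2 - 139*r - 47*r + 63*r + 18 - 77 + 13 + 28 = b^2*(-7*r - 2) + b*(70*r^2 + 62*r + 12) - 63*r^3 - 228*r^2 - 123*r - 18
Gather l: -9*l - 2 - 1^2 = -9*l - 3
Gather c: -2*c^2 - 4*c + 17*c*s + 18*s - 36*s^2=-2*c^2 + c*(17*s - 4) - 36*s^2 + 18*s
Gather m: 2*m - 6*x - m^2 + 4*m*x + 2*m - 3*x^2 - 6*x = -m^2 + m*(4*x + 4) - 3*x^2 - 12*x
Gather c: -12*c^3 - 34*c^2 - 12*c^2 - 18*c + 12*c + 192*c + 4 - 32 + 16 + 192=-12*c^3 - 46*c^2 + 186*c + 180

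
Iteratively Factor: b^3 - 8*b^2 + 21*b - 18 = (b - 3)*(b^2 - 5*b + 6) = (b - 3)*(b - 2)*(b - 3)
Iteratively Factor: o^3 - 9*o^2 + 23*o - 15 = (o - 3)*(o^2 - 6*o + 5) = (o - 3)*(o - 1)*(o - 5)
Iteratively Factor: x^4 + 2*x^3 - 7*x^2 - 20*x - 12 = (x + 1)*(x^3 + x^2 - 8*x - 12) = (x + 1)*(x + 2)*(x^2 - x - 6) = (x - 3)*(x + 1)*(x + 2)*(x + 2)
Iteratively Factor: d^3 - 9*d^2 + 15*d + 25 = (d + 1)*(d^2 - 10*d + 25) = (d - 5)*(d + 1)*(d - 5)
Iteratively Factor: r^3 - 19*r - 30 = (r + 3)*(r^2 - 3*r - 10) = (r - 5)*(r + 3)*(r + 2)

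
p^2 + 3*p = p*(p + 3)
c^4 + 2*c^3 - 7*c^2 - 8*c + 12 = (c - 2)*(c - 1)*(c + 2)*(c + 3)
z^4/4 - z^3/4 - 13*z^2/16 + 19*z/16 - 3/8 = (z/4 + 1/2)*(z - 3/2)*(z - 1)*(z - 1/2)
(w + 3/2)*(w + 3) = w^2 + 9*w/2 + 9/2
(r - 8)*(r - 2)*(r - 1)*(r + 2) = r^4 - 9*r^3 + 4*r^2 + 36*r - 32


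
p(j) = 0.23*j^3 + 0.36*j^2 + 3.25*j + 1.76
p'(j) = 0.69*j^2 + 0.72*j + 3.25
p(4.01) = 35.41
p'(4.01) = 17.23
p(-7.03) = -83.20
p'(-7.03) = 32.29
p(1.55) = 8.52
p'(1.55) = 6.02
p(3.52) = 27.69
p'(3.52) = 14.33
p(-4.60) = -27.96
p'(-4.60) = 14.54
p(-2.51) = -7.77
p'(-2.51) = 5.79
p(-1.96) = -4.96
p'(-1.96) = 4.49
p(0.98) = 5.51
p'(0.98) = 4.62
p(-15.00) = -742.24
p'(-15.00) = 147.70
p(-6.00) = -54.46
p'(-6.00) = 23.77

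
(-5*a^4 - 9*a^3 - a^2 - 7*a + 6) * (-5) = 25*a^4 + 45*a^3 + 5*a^2 + 35*a - 30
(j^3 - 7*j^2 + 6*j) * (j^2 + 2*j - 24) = j^5 - 5*j^4 - 32*j^3 + 180*j^2 - 144*j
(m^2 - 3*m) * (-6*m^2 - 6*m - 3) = -6*m^4 + 12*m^3 + 15*m^2 + 9*m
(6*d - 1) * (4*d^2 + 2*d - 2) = 24*d^3 + 8*d^2 - 14*d + 2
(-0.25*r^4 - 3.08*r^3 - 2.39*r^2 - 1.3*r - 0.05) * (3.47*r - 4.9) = -0.8675*r^5 - 9.4626*r^4 + 6.7987*r^3 + 7.2*r^2 + 6.1965*r + 0.245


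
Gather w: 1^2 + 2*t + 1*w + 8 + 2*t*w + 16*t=18*t + w*(2*t + 1) + 9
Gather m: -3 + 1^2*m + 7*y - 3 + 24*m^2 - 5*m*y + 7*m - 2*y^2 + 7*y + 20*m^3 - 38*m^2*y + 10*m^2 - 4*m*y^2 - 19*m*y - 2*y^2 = 20*m^3 + m^2*(34 - 38*y) + m*(-4*y^2 - 24*y + 8) - 4*y^2 + 14*y - 6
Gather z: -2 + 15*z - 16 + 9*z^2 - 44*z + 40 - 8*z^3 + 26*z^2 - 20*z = -8*z^3 + 35*z^2 - 49*z + 22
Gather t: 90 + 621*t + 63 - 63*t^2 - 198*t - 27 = -63*t^2 + 423*t + 126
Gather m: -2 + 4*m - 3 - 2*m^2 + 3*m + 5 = -2*m^2 + 7*m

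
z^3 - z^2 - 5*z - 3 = (z - 3)*(z + 1)^2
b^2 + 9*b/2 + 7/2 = (b + 1)*(b + 7/2)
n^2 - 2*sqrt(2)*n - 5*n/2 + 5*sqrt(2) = (n - 5/2)*(n - 2*sqrt(2))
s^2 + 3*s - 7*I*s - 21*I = (s + 3)*(s - 7*I)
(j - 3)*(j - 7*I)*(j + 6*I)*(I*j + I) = I*j^4 + j^3 - 2*I*j^3 - 2*j^2 + 39*I*j^2 - 3*j - 84*I*j - 126*I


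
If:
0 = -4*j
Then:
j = 0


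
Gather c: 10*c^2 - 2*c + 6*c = 10*c^2 + 4*c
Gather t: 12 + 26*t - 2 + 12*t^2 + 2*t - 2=12*t^2 + 28*t + 8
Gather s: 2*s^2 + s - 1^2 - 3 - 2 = 2*s^2 + s - 6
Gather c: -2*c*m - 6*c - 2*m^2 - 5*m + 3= c*(-2*m - 6) - 2*m^2 - 5*m + 3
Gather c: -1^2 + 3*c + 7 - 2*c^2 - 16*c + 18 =-2*c^2 - 13*c + 24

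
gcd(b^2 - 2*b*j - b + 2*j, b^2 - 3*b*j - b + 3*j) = b - 1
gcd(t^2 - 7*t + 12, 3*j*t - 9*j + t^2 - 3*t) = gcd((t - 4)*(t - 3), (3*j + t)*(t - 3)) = t - 3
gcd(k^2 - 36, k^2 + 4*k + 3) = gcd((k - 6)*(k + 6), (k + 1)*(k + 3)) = 1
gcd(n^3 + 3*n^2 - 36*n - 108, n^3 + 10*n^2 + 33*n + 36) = n + 3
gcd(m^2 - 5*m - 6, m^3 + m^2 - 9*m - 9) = m + 1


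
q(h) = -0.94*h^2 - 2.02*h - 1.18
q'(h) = -1.88*h - 2.02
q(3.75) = -21.97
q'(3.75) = -9.07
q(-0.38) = -0.55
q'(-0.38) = -1.31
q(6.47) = -53.60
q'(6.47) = -14.18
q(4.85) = -33.09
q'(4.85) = -11.14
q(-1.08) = -0.09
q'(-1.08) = 0.01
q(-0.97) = -0.11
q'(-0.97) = -0.20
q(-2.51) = -2.03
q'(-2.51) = 2.70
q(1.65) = -7.07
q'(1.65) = -5.12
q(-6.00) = -22.90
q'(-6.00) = 9.26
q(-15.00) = -182.38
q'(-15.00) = 26.18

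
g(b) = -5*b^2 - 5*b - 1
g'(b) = -10*b - 5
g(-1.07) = -1.37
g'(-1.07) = 5.70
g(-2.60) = -21.80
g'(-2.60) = 21.00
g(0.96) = -10.41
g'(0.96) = -14.60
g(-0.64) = 0.15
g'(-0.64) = 1.40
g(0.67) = -6.59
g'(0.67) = -11.70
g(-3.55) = -46.26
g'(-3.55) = 30.50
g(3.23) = -69.31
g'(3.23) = -37.30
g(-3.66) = -49.68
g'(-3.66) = 31.60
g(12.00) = -781.00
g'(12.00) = -125.00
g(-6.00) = -151.00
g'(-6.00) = 55.00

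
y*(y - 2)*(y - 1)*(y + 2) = y^4 - y^3 - 4*y^2 + 4*y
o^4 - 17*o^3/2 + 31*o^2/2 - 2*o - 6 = (o - 6)*(o - 2)*(o - 1)*(o + 1/2)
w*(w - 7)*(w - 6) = w^3 - 13*w^2 + 42*w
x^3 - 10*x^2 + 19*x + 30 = (x - 6)*(x - 5)*(x + 1)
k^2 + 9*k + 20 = (k + 4)*(k + 5)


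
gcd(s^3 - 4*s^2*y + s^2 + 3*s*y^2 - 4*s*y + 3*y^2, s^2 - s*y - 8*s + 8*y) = -s + y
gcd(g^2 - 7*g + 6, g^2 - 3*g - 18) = g - 6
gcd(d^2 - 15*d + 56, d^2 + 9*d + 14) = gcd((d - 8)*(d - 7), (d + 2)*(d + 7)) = 1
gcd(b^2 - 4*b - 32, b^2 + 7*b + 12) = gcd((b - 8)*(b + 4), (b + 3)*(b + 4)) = b + 4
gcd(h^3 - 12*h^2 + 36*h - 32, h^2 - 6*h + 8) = h - 2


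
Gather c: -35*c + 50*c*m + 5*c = c*(50*m - 30)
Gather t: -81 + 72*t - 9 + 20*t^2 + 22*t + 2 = 20*t^2 + 94*t - 88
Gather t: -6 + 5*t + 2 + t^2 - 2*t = t^2 + 3*t - 4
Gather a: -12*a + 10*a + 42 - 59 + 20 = 3 - 2*a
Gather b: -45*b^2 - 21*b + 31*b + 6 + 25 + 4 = -45*b^2 + 10*b + 35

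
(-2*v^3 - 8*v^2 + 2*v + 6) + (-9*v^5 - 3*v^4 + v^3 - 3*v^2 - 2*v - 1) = -9*v^5 - 3*v^4 - v^3 - 11*v^2 + 5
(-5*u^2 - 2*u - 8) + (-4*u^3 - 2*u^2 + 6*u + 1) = -4*u^3 - 7*u^2 + 4*u - 7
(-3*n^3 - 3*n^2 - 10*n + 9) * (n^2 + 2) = -3*n^5 - 3*n^4 - 16*n^3 + 3*n^2 - 20*n + 18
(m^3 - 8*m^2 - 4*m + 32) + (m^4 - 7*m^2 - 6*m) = m^4 + m^3 - 15*m^2 - 10*m + 32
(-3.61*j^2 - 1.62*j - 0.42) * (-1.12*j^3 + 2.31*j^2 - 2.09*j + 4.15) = 4.0432*j^5 - 6.5247*j^4 + 4.2731*j^3 - 12.5659*j^2 - 5.8452*j - 1.743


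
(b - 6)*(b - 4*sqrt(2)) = b^2 - 6*b - 4*sqrt(2)*b + 24*sqrt(2)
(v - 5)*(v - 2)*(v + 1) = v^3 - 6*v^2 + 3*v + 10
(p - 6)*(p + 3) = p^2 - 3*p - 18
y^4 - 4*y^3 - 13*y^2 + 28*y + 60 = (y - 5)*(y - 3)*(y + 2)^2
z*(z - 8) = z^2 - 8*z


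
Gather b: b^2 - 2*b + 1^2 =b^2 - 2*b + 1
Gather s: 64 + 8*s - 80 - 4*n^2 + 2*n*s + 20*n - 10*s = -4*n^2 + 20*n + s*(2*n - 2) - 16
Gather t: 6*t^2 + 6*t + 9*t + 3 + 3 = 6*t^2 + 15*t + 6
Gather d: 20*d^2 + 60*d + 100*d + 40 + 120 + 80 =20*d^2 + 160*d + 240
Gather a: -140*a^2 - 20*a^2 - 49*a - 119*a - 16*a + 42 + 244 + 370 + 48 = -160*a^2 - 184*a + 704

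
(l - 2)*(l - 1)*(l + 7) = l^3 + 4*l^2 - 19*l + 14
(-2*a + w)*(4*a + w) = -8*a^2 + 2*a*w + w^2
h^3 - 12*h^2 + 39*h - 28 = (h - 7)*(h - 4)*(h - 1)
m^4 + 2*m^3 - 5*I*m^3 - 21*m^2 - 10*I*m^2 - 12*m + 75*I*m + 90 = (m - 3)*(m + 5)*(m - 3*I)*(m - 2*I)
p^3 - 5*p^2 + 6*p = p*(p - 3)*(p - 2)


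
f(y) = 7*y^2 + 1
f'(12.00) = 168.00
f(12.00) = 1009.00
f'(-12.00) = -168.00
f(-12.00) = 1009.00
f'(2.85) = 39.90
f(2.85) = 57.86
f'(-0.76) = -10.64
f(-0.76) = 5.04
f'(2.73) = 38.22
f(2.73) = 53.17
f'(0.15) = 2.10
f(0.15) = 1.16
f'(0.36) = 5.04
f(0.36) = 1.91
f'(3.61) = 50.54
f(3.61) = 92.22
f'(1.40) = 19.60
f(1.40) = 14.72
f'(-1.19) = -16.66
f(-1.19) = 10.91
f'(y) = 14*y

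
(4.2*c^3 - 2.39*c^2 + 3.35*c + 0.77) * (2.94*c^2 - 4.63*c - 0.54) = 12.348*c^5 - 26.4726*c^4 + 18.6467*c^3 - 11.9561*c^2 - 5.3741*c - 0.4158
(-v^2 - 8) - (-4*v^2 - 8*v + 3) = 3*v^2 + 8*v - 11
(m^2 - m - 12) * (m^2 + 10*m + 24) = m^4 + 9*m^3 + 2*m^2 - 144*m - 288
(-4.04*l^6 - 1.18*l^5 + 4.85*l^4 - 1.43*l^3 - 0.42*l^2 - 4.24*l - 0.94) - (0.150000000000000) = -4.04*l^6 - 1.18*l^5 + 4.85*l^4 - 1.43*l^3 - 0.42*l^2 - 4.24*l - 1.09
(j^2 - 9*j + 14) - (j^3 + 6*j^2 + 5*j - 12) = -j^3 - 5*j^2 - 14*j + 26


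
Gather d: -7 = -7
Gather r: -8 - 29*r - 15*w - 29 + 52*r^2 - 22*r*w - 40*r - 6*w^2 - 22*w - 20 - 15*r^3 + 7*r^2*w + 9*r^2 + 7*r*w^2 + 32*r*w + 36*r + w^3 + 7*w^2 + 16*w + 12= -15*r^3 + r^2*(7*w + 61) + r*(7*w^2 + 10*w - 33) + w^3 + w^2 - 21*w - 45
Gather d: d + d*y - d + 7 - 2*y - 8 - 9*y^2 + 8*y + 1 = d*y - 9*y^2 + 6*y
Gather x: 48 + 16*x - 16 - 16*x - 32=0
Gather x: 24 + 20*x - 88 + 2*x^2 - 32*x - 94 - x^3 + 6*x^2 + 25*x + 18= -x^3 + 8*x^2 + 13*x - 140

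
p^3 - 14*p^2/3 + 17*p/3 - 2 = (p - 3)*(p - 1)*(p - 2/3)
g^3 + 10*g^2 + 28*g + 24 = (g + 2)^2*(g + 6)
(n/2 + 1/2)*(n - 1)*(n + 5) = n^3/2 + 5*n^2/2 - n/2 - 5/2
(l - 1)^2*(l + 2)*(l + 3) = l^4 + 3*l^3 - 3*l^2 - 7*l + 6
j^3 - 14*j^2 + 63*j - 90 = (j - 6)*(j - 5)*(j - 3)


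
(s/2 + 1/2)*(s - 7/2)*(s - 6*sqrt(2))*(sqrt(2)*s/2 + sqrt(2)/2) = sqrt(2)*s^4/4 - 3*s^3 - 3*sqrt(2)*s^3/8 - 3*sqrt(2)*s^2/2 + 9*s^2/2 - 7*sqrt(2)*s/8 + 18*s + 21/2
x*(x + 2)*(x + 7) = x^3 + 9*x^2 + 14*x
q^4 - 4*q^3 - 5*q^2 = q^2*(q - 5)*(q + 1)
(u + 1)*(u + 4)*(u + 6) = u^3 + 11*u^2 + 34*u + 24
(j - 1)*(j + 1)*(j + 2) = j^3 + 2*j^2 - j - 2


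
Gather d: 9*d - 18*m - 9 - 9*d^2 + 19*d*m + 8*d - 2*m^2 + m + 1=-9*d^2 + d*(19*m + 17) - 2*m^2 - 17*m - 8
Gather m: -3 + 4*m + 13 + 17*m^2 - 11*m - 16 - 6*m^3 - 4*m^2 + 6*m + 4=-6*m^3 + 13*m^2 - m - 2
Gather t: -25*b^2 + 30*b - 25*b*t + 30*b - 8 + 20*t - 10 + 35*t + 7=-25*b^2 + 60*b + t*(55 - 25*b) - 11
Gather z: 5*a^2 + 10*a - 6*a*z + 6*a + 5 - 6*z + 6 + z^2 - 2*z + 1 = 5*a^2 + 16*a + z^2 + z*(-6*a - 8) + 12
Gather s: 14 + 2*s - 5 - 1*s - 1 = s + 8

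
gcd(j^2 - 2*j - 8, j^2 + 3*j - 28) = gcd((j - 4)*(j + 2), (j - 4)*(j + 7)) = j - 4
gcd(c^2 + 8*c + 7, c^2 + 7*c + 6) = c + 1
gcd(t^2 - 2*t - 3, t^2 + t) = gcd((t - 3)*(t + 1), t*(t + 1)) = t + 1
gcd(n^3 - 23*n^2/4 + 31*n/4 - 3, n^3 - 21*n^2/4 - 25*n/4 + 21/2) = n - 1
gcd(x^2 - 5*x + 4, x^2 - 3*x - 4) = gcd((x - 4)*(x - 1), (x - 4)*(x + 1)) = x - 4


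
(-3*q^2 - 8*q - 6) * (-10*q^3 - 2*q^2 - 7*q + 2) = 30*q^5 + 86*q^4 + 97*q^3 + 62*q^2 + 26*q - 12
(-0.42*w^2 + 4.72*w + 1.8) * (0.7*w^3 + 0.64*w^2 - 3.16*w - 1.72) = -0.294*w^5 + 3.0352*w^4 + 5.608*w^3 - 13.0408*w^2 - 13.8064*w - 3.096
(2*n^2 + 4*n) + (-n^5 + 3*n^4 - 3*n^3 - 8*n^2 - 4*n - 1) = -n^5 + 3*n^4 - 3*n^3 - 6*n^2 - 1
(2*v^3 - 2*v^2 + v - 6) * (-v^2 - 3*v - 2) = -2*v^5 - 4*v^4 + v^3 + 7*v^2 + 16*v + 12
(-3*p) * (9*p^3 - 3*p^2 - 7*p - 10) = -27*p^4 + 9*p^3 + 21*p^2 + 30*p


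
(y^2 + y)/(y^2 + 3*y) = (y + 1)/(y + 3)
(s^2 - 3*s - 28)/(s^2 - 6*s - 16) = (-s^2 + 3*s + 28)/(-s^2 + 6*s + 16)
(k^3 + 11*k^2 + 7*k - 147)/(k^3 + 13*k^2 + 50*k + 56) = (k^2 + 4*k - 21)/(k^2 + 6*k + 8)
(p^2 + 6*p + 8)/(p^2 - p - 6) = (p + 4)/(p - 3)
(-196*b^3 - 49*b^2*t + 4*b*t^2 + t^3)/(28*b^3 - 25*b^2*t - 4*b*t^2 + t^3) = (7*b + t)/(-b + t)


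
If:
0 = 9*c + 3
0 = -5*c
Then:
No Solution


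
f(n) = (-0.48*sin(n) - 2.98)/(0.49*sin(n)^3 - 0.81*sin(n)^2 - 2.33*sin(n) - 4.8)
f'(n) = (-0.48*sin(n) - 2.98)*(-1.47*sin(n)^2*cos(n) + 1.62*sin(n)*cos(n) + 2.33*cos(n))/(0.49*sin(n)^3 - 0.81*sin(n)^2 - 2.33*sin(n) - 4.8)^2 - 0.48*cos(n)/(0.49*sin(n)^3 - 0.81*sin(n)^2 - 2.33*sin(n) - 4.8) = (0.4704*sin(n)^3 + 3.9918*sin(n)^2 - 4.8276*sin(n) - 4.6394)*cos(n)/(0.2401*sin(n)^6 - 0.7938*sin(n)^5 - 1.6273*sin(n)^4 - 0.929399999999999*sin(n)^3 + 13.2049*sin(n)^2 + 22.368*sin(n) + 23.04)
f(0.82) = 0.49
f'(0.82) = -0.09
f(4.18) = 0.69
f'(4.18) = -0.08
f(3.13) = 0.62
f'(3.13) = 0.20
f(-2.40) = 0.71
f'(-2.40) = -0.02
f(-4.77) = 0.46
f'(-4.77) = -0.01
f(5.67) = 0.71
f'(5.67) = -0.04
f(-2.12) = 0.69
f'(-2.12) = -0.08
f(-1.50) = 0.66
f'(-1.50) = 0.02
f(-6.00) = 0.57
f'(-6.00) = -0.18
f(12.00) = 0.71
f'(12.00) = -0.06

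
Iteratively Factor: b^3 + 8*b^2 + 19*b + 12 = (b + 4)*(b^2 + 4*b + 3) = (b + 3)*(b + 4)*(b + 1)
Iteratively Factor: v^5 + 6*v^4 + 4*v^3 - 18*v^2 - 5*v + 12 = (v - 1)*(v^4 + 7*v^3 + 11*v^2 - 7*v - 12) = (v - 1)*(v + 1)*(v^3 + 6*v^2 + 5*v - 12) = (v - 1)^2*(v + 1)*(v^2 + 7*v + 12) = (v - 1)^2*(v + 1)*(v + 3)*(v + 4)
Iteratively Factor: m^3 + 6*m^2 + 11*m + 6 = (m + 3)*(m^2 + 3*m + 2) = (m + 1)*(m + 3)*(m + 2)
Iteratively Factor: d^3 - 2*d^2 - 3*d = (d)*(d^2 - 2*d - 3) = d*(d + 1)*(d - 3)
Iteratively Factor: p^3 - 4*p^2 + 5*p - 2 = (p - 1)*(p^2 - 3*p + 2) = (p - 2)*(p - 1)*(p - 1)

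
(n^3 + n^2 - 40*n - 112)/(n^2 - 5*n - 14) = (n^2 + 8*n + 16)/(n + 2)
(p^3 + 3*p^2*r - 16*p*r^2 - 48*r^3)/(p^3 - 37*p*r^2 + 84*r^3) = (p^2 + 7*p*r + 12*r^2)/(p^2 + 4*p*r - 21*r^2)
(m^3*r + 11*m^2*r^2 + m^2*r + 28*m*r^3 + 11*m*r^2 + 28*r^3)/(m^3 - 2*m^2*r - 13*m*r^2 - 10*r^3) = r*(-m^3 - 11*m^2*r - m^2 - 28*m*r^2 - 11*m*r - 28*r^2)/(-m^3 + 2*m^2*r + 13*m*r^2 + 10*r^3)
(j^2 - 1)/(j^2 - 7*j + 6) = (j + 1)/(j - 6)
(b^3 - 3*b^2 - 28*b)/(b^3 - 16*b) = (b - 7)/(b - 4)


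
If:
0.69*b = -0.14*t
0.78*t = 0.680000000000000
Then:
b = -0.18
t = 0.87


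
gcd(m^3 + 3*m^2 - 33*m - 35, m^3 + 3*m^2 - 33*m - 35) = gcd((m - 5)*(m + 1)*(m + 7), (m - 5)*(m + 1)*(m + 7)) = m^3 + 3*m^2 - 33*m - 35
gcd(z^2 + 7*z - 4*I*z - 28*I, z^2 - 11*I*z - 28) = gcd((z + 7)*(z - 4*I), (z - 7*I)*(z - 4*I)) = z - 4*I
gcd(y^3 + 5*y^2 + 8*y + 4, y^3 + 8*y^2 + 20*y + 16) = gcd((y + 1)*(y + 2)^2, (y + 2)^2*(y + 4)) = y^2 + 4*y + 4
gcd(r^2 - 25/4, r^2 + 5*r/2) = r + 5/2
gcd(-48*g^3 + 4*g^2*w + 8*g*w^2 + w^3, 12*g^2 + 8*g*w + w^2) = 6*g + w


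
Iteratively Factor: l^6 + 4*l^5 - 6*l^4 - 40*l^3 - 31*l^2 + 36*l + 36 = (l - 3)*(l^5 + 7*l^4 + 15*l^3 + 5*l^2 - 16*l - 12) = (l - 3)*(l + 2)*(l^4 + 5*l^3 + 5*l^2 - 5*l - 6) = (l - 3)*(l + 2)*(l + 3)*(l^3 + 2*l^2 - l - 2) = (l - 3)*(l - 1)*(l + 2)*(l + 3)*(l^2 + 3*l + 2) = (l - 3)*(l - 1)*(l + 1)*(l + 2)*(l + 3)*(l + 2)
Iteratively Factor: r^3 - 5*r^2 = (r - 5)*(r^2) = r*(r - 5)*(r)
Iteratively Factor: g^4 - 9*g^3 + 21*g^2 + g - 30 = (g - 3)*(g^3 - 6*g^2 + 3*g + 10) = (g - 3)*(g + 1)*(g^2 - 7*g + 10) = (g - 5)*(g - 3)*(g + 1)*(g - 2)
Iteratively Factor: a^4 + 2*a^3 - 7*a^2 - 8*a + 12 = (a + 2)*(a^3 - 7*a + 6) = (a - 2)*(a + 2)*(a^2 + 2*a - 3) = (a - 2)*(a - 1)*(a + 2)*(a + 3)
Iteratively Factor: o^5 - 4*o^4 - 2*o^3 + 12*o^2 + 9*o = (o + 1)*(o^4 - 5*o^3 + 3*o^2 + 9*o) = (o + 1)^2*(o^3 - 6*o^2 + 9*o) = (o - 3)*(o + 1)^2*(o^2 - 3*o) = o*(o - 3)*(o + 1)^2*(o - 3)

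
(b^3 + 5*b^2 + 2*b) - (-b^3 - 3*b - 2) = 2*b^3 + 5*b^2 + 5*b + 2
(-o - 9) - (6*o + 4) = -7*o - 13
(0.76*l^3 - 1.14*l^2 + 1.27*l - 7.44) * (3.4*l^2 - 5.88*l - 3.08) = 2.584*l^5 - 8.3448*l^4 + 8.6804*l^3 - 29.2524*l^2 + 39.8356*l + 22.9152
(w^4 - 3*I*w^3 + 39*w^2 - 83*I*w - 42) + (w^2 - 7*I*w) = w^4 - 3*I*w^3 + 40*w^2 - 90*I*w - 42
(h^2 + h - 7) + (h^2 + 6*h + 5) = 2*h^2 + 7*h - 2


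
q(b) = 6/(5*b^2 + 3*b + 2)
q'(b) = 6*(-10*b - 3)/(5*b^2 + 3*b + 2)^2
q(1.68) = 0.28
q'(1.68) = -0.27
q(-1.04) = 1.40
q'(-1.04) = 2.41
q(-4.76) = 0.06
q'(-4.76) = 0.03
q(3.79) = 0.07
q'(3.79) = -0.03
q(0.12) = 2.47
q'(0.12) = -4.26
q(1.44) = 0.36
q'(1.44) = -0.37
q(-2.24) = 0.29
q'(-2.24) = 0.28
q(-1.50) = 0.69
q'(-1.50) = 0.94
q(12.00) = 0.01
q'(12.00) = 0.00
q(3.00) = 0.11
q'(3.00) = -0.06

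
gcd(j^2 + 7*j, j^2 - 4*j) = j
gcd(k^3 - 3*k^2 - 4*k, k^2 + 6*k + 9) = 1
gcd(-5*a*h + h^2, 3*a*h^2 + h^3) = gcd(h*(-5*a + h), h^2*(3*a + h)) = h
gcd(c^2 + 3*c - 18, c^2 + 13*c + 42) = c + 6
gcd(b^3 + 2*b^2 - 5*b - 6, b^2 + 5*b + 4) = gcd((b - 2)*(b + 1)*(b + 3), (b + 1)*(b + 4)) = b + 1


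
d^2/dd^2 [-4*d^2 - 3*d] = -8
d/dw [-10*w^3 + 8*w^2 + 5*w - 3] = -30*w^2 + 16*w + 5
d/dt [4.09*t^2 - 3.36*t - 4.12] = 8.18*t - 3.36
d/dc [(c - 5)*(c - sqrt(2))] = 2*c - 5 - sqrt(2)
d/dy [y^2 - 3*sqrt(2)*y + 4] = 2*y - 3*sqrt(2)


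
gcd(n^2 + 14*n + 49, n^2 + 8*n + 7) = n + 7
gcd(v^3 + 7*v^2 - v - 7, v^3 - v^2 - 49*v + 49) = v^2 + 6*v - 7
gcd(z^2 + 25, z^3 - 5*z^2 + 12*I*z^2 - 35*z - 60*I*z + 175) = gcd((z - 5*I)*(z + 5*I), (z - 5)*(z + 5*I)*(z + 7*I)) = z + 5*I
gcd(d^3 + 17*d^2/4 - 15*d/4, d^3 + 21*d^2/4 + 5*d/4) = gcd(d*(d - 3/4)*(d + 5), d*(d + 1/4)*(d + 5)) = d^2 + 5*d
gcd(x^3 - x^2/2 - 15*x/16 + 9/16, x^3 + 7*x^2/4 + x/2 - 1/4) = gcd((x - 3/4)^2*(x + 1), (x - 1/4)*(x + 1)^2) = x + 1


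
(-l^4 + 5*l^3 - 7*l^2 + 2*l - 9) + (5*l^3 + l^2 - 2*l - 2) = -l^4 + 10*l^3 - 6*l^2 - 11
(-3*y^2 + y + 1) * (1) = -3*y^2 + y + 1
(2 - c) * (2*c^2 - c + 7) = -2*c^3 + 5*c^2 - 9*c + 14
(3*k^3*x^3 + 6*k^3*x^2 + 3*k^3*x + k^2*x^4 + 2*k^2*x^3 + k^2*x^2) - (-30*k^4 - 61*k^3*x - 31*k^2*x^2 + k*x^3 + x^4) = 30*k^4 + 3*k^3*x^3 + 6*k^3*x^2 + 64*k^3*x + k^2*x^4 + 2*k^2*x^3 + 32*k^2*x^2 - k*x^3 - x^4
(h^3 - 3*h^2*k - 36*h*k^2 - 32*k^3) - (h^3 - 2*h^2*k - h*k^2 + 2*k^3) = -h^2*k - 35*h*k^2 - 34*k^3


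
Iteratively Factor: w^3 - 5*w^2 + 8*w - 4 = (w - 1)*(w^2 - 4*w + 4) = (w - 2)*(w - 1)*(w - 2)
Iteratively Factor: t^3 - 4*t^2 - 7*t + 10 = (t - 1)*(t^2 - 3*t - 10) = (t - 5)*(t - 1)*(t + 2)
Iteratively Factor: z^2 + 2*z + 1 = (z + 1)*(z + 1)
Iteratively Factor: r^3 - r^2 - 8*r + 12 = (r - 2)*(r^2 + r - 6) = (r - 2)*(r + 3)*(r - 2)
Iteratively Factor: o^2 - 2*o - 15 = (o - 5)*(o + 3)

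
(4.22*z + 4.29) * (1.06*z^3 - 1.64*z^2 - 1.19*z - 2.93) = 4.4732*z^4 - 2.3734*z^3 - 12.0574*z^2 - 17.4697*z - 12.5697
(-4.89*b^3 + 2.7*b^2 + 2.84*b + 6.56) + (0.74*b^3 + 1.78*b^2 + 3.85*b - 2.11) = -4.15*b^3 + 4.48*b^2 + 6.69*b + 4.45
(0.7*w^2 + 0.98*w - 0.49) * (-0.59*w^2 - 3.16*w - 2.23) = -0.413*w^4 - 2.7902*w^3 - 4.3687*w^2 - 0.637*w + 1.0927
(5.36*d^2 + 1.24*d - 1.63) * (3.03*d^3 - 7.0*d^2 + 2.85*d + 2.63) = 16.2408*d^5 - 33.7628*d^4 + 1.6571*d^3 + 29.0408*d^2 - 1.3843*d - 4.2869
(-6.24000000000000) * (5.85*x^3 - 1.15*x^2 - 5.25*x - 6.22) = -36.504*x^3 + 7.176*x^2 + 32.76*x + 38.8128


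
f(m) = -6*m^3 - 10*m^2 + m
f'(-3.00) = -101.00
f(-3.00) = 69.00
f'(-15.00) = -3749.00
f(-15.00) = 17985.00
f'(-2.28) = -46.97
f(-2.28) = 16.85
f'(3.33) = -265.20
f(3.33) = -329.12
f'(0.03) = 0.38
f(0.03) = 0.02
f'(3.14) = -239.27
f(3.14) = -281.21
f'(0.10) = -1.18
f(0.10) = -0.01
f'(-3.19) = -118.37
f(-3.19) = 89.82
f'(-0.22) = 4.53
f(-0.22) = -0.64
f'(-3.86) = -189.99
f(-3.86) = 192.22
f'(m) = -18*m^2 - 20*m + 1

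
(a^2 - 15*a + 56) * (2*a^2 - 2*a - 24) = 2*a^4 - 32*a^3 + 118*a^2 + 248*a - 1344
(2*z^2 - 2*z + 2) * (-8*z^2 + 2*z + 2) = -16*z^4 + 20*z^3 - 16*z^2 + 4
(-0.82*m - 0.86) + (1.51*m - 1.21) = 0.69*m - 2.07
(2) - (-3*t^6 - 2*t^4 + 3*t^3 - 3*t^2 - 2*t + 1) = 3*t^6 + 2*t^4 - 3*t^3 + 3*t^2 + 2*t + 1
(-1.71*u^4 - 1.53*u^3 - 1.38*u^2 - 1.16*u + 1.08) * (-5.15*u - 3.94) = 8.8065*u^5 + 14.6169*u^4 + 13.1352*u^3 + 11.4112*u^2 - 0.991600000000002*u - 4.2552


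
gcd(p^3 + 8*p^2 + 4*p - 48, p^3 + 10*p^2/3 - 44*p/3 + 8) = p^2 + 4*p - 12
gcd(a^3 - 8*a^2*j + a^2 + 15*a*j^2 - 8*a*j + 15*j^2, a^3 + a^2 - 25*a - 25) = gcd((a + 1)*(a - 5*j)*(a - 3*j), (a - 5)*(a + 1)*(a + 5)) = a + 1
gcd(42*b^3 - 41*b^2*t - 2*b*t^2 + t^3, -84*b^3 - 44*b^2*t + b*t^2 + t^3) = -42*b^2 - b*t + t^2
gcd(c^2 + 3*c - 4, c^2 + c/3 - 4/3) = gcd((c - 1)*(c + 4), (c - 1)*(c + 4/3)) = c - 1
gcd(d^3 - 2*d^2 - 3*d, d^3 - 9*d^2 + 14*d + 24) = d + 1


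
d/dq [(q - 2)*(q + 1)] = 2*q - 1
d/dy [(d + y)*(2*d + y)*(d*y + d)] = d*(2*d^2 + 6*d*y + 3*d + 3*y^2 + 2*y)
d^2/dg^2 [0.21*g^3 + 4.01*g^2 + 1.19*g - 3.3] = 1.26*g + 8.02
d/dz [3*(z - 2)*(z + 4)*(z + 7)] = 9*z^2 + 54*z + 18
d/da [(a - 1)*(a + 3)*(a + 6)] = 3*a^2 + 16*a + 9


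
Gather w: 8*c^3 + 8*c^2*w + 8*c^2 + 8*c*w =8*c^3 + 8*c^2 + w*(8*c^2 + 8*c)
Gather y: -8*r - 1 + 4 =3 - 8*r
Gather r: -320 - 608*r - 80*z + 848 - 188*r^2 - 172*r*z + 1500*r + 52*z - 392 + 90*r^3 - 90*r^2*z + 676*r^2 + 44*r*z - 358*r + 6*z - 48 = 90*r^3 + r^2*(488 - 90*z) + r*(534 - 128*z) - 22*z + 88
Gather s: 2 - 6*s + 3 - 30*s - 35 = -36*s - 30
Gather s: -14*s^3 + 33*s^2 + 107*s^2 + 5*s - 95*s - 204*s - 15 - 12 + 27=-14*s^3 + 140*s^2 - 294*s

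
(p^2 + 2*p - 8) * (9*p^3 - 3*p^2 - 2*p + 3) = 9*p^5 + 15*p^4 - 80*p^3 + 23*p^2 + 22*p - 24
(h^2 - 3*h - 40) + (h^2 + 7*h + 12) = 2*h^2 + 4*h - 28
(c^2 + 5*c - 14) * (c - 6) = c^3 - c^2 - 44*c + 84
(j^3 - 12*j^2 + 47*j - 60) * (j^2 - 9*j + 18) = j^5 - 21*j^4 + 173*j^3 - 699*j^2 + 1386*j - 1080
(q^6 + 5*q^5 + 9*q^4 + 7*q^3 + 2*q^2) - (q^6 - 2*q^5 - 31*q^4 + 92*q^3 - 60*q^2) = 7*q^5 + 40*q^4 - 85*q^3 + 62*q^2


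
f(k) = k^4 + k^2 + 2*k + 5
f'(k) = 4*k^3 + 2*k + 2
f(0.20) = 5.44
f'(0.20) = 2.43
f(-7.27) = 2836.74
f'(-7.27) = -1549.50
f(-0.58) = 4.29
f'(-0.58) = 0.06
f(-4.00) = 269.00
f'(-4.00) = -262.00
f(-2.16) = 27.11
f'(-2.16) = -42.63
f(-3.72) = 202.90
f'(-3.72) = -211.36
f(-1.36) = 7.55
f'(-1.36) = -10.78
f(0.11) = 5.23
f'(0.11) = 2.23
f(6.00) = 1349.00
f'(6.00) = 878.00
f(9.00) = 6665.00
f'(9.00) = 2936.00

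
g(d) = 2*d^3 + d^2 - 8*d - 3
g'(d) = 6*d^2 + 2*d - 8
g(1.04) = -7.99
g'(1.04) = 0.57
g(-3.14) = -29.94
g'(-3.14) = 44.88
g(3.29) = 52.73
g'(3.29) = 63.52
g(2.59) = 17.74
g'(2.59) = 37.43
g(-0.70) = 2.40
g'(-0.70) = -6.46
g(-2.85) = -18.38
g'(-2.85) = 35.04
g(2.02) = 1.41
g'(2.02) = 20.52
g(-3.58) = -53.31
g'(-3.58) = 61.74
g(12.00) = 3501.00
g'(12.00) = 880.00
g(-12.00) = -3219.00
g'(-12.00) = 832.00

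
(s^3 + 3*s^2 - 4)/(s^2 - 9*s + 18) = (s^3 + 3*s^2 - 4)/(s^2 - 9*s + 18)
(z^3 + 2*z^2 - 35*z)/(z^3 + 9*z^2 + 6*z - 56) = z*(z - 5)/(z^2 + 2*z - 8)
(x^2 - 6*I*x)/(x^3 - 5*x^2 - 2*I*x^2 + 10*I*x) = (x - 6*I)/(x^2 - 5*x - 2*I*x + 10*I)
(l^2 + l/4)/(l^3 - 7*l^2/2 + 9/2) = l*(4*l + 1)/(2*(2*l^3 - 7*l^2 + 9))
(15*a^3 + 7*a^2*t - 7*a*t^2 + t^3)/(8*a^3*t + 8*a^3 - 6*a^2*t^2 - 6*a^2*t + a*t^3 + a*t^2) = (15*a^3 + 7*a^2*t - 7*a*t^2 + t^3)/(a*(8*a^2*t + 8*a^2 - 6*a*t^2 - 6*a*t + t^3 + t^2))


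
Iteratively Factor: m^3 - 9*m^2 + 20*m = (m - 4)*(m^2 - 5*m) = m*(m - 4)*(m - 5)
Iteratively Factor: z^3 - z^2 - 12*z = (z + 3)*(z^2 - 4*z) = (z - 4)*(z + 3)*(z)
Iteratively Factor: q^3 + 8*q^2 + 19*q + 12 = (q + 3)*(q^2 + 5*q + 4) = (q + 1)*(q + 3)*(q + 4)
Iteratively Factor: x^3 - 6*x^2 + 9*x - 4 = (x - 1)*(x^2 - 5*x + 4) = (x - 4)*(x - 1)*(x - 1)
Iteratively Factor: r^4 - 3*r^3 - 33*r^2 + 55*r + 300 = (r - 5)*(r^3 + 2*r^2 - 23*r - 60) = (r - 5)*(r + 3)*(r^2 - r - 20) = (r - 5)*(r + 3)*(r + 4)*(r - 5)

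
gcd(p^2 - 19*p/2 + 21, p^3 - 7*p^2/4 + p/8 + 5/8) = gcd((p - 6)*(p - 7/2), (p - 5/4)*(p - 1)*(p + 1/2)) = 1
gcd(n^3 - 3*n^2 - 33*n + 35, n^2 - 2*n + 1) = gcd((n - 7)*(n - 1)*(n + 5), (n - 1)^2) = n - 1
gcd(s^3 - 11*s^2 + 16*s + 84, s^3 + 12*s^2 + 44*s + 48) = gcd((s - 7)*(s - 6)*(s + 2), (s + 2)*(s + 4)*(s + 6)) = s + 2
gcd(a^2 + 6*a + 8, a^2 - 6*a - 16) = a + 2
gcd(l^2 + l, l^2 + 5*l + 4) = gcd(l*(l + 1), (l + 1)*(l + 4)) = l + 1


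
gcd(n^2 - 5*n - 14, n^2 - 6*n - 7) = n - 7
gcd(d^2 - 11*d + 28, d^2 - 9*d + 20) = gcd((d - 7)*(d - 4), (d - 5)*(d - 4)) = d - 4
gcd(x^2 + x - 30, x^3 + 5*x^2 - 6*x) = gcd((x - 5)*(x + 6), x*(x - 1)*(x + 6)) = x + 6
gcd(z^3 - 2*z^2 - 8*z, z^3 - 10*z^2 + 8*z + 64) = z^2 - 2*z - 8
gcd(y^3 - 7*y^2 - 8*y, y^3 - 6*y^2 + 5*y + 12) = y + 1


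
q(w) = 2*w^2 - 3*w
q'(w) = 4*w - 3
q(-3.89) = 41.93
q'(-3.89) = -18.56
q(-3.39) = 33.15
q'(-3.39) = -16.56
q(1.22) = -0.68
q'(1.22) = 1.88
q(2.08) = 2.41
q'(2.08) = 5.32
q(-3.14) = 29.14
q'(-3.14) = -15.56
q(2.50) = 5.00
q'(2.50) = 7.00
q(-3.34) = 32.33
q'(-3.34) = -16.36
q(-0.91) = 4.39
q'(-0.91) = -6.64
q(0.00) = 0.00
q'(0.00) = -3.00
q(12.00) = 252.00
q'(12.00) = 45.00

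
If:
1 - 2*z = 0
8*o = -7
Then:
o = -7/8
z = 1/2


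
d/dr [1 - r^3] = -3*r^2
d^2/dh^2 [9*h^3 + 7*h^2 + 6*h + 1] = 54*h + 14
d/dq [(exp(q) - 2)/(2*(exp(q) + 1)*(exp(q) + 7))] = (-exp(2*q) + 4*exp(q) + 23)*exp(q)/(2*(exp(4*q) + 16*exp(3*q) + 78*exp(2*q) + 112*exp(q) + 49))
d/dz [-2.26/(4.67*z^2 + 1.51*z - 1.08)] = (21.1084*z + 3.4126)/(4.67*z^2 + 1.51*z - 1.08)^2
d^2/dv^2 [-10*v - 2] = 0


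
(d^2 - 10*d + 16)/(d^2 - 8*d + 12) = (d - 8)/(d - 6)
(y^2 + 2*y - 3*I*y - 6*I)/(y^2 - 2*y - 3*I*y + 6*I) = (y + 2)/(y - 2)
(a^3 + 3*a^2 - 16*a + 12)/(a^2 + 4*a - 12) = a - 1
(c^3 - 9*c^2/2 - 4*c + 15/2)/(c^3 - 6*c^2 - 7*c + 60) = (c^2 + c/2 - 3/2)/(c^2 - c - 12)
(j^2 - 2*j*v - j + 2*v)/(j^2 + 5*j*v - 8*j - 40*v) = (j^2 - 2*j*v - j + 2*v)/(j^2 + 5*j*v - 8*j - 40*v)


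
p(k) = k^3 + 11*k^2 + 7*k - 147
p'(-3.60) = -33.32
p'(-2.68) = -30.41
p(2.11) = -73.86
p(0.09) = -146.28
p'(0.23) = 12.22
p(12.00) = 3249.00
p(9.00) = 1536.00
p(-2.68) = -106.00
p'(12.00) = 703.00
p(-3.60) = -76.30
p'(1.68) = 52.43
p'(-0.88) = -10.04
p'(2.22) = 70.63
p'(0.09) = 9.00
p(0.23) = -144.80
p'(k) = 3*k^2 + 22*k + 7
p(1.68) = -99.45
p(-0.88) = -145.32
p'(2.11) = 66.78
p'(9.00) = 448.00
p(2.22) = -66.31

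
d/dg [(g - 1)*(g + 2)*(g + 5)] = 3*g^2 + 12*g + 3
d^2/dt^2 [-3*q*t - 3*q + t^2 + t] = 2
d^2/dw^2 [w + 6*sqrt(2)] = 0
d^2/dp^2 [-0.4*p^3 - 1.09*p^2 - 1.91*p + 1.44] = -2.4*p - 2.18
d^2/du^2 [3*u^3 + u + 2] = 18*u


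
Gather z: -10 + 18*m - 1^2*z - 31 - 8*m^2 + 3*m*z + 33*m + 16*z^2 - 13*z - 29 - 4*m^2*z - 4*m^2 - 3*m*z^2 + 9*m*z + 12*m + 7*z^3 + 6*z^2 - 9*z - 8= -12*m^2 + 63*m + 7*z^3 + z^2*(22 - 3*m) + z*(-4*m^2 + 12*m - 23) - 78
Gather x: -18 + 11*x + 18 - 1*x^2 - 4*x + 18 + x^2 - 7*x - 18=0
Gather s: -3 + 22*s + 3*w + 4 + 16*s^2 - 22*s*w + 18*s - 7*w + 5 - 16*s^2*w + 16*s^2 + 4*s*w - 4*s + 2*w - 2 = s^2*(32 - 16*w) + s*(36 - 18*w) - 2*w + 4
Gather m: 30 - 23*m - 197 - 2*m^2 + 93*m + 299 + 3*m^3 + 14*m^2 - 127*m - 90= 3*m^3 + 12*m^2 - 57*m + 42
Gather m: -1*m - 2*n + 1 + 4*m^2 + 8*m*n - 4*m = 4*m^2 + m*(8*n - 5) - 2*n + 1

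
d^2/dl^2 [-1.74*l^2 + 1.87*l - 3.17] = -3.48000000000000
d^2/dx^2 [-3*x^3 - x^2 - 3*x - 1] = -18*x - 2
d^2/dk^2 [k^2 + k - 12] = 2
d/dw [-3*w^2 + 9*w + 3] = 9 - 6*w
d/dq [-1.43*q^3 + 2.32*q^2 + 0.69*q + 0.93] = -4.29*q^2 + 4.64*q + 0.69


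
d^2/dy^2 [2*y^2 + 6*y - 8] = 4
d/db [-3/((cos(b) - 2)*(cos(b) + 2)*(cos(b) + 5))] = 3*(3*sin(b)^2 - 10*cos(b) + 1)*sin(b)/((cos(b) - 2)^2*(cos(b) + 2)^2*(cos(b) + 5)^2)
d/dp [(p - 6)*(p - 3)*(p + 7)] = 3*p^2 - 4*p - 45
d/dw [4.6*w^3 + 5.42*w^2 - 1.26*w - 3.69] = 13.8*w^2 + 10.84*w - 1.26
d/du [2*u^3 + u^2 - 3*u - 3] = 6*u^2 + 2*u - 3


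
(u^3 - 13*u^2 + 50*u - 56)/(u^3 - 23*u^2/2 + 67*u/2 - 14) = 2*(u - 2)/(2*u - 1)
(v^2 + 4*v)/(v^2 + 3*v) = (v + 4)/(v + 3)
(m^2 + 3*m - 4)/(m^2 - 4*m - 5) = (-m^2 - 3*m + 4)/(-m^2 + 4*m + 5)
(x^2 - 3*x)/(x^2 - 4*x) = (x - 3)/(x - 4)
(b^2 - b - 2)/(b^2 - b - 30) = (-b^2 + b + 2)/(-b^2 + b + 30)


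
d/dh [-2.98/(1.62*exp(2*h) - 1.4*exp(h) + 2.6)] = (9.6552*exp(h) - 4.172)*exp(h)/(1.62*exp(2*h) - 1.4*exp(h) + 2.6)^2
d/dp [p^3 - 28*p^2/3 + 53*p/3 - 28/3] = 3*p^2 - 56*p/3 + 53/3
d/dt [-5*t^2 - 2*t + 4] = -10*t - 2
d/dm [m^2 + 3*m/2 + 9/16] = 2*m + 3/2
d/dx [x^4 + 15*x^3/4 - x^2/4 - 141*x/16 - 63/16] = 4*x^3 + 45*x^2/4 - x/2 - 141/16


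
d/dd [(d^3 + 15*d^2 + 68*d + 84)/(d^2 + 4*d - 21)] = (d^2 - 6*d - 36)/(d^2 - 6*d + 9)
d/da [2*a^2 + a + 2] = 4*a + 1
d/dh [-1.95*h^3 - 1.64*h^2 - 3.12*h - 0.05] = -5.85*h^2 - 3.28*h - 3.12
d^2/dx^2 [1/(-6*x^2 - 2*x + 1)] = 4*(18*x^2 + 6*x - 2*(6*x + 1)^2 - 3)/(6*x^2 + 2*x - 1)^3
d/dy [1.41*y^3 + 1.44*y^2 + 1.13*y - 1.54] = 4.23*y^2 + 2.88*y + 1.13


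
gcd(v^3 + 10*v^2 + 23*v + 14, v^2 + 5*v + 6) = v + 2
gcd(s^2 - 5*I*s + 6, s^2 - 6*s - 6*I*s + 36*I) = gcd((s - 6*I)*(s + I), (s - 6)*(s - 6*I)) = s - 6*I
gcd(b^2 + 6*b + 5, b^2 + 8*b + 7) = b + 1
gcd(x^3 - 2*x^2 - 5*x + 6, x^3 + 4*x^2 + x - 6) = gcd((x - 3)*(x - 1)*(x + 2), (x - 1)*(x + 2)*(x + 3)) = x^2 + x - 2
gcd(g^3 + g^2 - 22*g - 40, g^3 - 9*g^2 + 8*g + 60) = g^2 - 3*g - 10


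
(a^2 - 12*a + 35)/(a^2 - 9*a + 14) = (a - 5)/(a - 2)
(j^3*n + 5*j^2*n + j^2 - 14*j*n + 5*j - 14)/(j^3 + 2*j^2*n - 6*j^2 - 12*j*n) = (j^3*n + 5*j^2*n + j^2 - 14*j*n + 5*j - 14)/(j*(j^2 + 2*j*n - 6*j - 12*n))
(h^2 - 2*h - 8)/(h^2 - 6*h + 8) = (h + 2)/(h - 2)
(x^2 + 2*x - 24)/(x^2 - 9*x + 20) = (x + 6)/(x - 5)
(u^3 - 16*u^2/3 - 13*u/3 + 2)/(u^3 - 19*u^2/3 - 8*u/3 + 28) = (3*u^2 + 2*u - 1)/(3*u^2 - u - 14)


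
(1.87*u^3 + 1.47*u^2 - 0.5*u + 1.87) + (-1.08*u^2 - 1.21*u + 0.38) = 1.87*u^3 + 0.39*u^2 - 1.71*u + 2.25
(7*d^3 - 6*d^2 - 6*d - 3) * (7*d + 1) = 49*d^4 - 35*d^3 - 48*d^2 - 27*d - 3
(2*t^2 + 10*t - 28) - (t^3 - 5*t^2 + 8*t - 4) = -t^3 + 7*t^2 + 2*t - 24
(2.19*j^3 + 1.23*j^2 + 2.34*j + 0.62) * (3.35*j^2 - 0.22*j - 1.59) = 7.3365*j^5 + 3.6387*j^4 + 4.0863*j^3 - 0.3935*j^2 - 3.857*j - 0.9858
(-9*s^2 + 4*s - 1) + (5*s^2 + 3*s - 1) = -4*s^2 + 7*s - 2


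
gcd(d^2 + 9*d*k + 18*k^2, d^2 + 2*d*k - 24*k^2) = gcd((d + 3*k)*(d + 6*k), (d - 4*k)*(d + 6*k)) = d + 6*k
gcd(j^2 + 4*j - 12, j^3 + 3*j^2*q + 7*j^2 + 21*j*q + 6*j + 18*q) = j + 6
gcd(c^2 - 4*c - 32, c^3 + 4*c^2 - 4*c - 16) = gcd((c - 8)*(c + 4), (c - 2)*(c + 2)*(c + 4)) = c + 4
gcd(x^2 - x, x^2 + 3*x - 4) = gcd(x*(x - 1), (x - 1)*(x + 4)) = x - 1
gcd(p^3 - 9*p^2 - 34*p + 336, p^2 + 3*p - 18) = p + 6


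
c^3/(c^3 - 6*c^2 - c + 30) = c^3/(c^3 - 6*c^2 - c + 30)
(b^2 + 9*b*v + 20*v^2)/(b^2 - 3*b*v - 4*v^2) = (-b^2 - 9*b*v - 20*v^2)/(-b^2 + 3*b*v + 4*v^2)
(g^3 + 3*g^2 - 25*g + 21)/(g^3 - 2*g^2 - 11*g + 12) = (g^2 + 4*g - 21)/(g^2 - g - 12)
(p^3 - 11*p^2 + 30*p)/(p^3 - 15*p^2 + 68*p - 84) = p*(p - 5)/(p^2 - 9*p + 14)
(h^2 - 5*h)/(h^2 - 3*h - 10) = h/(h + 2)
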